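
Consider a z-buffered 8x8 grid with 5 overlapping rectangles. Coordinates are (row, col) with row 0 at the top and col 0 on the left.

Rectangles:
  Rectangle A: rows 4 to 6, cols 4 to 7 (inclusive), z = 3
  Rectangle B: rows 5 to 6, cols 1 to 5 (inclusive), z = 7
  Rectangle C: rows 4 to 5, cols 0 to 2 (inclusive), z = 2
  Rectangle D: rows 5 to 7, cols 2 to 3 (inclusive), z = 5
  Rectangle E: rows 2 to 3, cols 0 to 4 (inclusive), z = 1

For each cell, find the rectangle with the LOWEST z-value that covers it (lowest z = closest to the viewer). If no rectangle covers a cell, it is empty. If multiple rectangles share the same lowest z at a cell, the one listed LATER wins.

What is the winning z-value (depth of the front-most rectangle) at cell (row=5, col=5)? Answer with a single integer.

Check cell (5,5):
  A: rows 4-6 cols 4-7 z=3 -> covers; best now A (z=3)
  B: rows 5-6 cols 1-5 z=7 -> covers; best now A (z=3)
  C: rows 4-5 cols 0-2 -> outside (col miss)
  D: rows 5-7 cols 2-3 -> outside (col miss)
  E: rows 2-3 cols 0-4 -> outside (row miss)
Winner: A at z=3

Answer: 3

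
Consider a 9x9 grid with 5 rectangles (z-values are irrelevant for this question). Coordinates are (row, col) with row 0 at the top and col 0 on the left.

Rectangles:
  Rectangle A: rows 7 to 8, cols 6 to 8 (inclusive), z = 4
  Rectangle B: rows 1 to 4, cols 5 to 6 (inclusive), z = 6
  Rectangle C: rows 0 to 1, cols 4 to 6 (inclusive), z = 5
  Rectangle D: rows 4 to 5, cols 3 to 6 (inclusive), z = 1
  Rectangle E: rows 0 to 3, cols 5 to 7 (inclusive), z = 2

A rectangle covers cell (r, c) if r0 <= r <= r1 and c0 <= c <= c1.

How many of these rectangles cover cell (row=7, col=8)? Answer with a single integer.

Check cell (7,8):
  A: rows 7-8 cols 6-8 -> covers
  B: rows 1-4 cols 5-6 -> outside (row miss)
  C: rows 0-1 cols 4-6 -> outside (row miss)
  D: rows 4-5 cols 3-6 -> outside (row miss)
  E: rows 0-3 cols 5-7 -> outside (row miss)
Count covering = 1

Answer: 1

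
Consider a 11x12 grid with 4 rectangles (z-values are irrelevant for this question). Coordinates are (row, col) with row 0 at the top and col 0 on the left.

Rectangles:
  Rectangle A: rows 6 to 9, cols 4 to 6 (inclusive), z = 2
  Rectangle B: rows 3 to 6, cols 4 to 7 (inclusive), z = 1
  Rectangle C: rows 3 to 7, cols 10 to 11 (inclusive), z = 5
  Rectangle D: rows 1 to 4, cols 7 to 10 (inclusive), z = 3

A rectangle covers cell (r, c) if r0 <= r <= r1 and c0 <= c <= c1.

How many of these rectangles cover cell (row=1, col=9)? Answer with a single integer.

Check cell (1,9):
  A: rows 6-9 cols 4-6 -> outside (row miss)
  B: rows 3-6 cols 4-7 -> outside (row miss)
  C: rows 3-7 cols 10-11 -> outside (row miss)
  D: rows 1-4 cols 7-10 -> covers
Count covering = 1

Answer: 1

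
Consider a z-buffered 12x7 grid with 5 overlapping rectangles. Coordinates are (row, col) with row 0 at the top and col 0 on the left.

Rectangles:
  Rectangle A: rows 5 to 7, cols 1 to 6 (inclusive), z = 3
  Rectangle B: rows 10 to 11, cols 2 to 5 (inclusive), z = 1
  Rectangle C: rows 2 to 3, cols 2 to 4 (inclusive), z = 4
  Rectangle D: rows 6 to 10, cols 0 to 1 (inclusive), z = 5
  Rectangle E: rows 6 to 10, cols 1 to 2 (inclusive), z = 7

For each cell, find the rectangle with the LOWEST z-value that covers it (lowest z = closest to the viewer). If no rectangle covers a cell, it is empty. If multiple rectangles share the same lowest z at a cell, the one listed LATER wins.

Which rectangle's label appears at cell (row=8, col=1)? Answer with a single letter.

Check cell (8,1):
  A: rows 5-7 cols 1-6 -> outside (row miss)
  B: rows 10-11 cols 2-5 -> outside (row miss)
  C: rows 2-3 cols 2-4 -> outside (row miss)
  D: rows 6-10 cols 0-1 z=5 -> covers; best now D (z=5)
  E: rows 6-10 cols 1-2 z=7 -> covers; best now D (z=5)
Winner: D at z=5

Answer: D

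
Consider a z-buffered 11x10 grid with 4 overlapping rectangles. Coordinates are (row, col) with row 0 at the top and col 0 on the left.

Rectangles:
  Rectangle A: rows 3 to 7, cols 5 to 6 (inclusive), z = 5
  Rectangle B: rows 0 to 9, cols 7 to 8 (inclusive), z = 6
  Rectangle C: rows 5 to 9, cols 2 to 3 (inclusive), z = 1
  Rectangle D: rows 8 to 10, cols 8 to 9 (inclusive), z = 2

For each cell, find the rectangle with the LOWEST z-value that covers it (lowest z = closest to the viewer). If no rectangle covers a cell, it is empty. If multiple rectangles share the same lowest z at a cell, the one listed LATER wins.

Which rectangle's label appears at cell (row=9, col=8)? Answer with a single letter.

Answer: D

Derivation:
Check cell (9,8):
  A: rows 3-7 cols 5-6 -> outside (row miss)
  B: rows 0-9 cols 7-8 z=6 -> covers; best now B (z=6)
  C: rows 5-9 cols 2-3 -> outside (col miss)
  D: rows 8-10 cols 8-9 z=2 -> covers; best now D (z=2)
Winner: D at z=2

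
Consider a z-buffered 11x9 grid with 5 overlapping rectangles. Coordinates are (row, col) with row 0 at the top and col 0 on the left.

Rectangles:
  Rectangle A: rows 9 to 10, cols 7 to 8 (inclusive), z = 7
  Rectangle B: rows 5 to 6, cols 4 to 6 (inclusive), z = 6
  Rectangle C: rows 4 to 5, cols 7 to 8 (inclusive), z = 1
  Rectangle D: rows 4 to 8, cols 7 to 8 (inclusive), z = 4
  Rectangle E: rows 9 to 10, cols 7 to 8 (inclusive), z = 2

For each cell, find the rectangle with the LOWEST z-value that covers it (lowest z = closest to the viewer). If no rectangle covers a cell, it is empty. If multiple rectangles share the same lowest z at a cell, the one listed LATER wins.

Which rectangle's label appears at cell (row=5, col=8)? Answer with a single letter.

Check cell (5,8):
  A: rows 9-10 cols 7-8 -> outside (row miss)
  B: rows 5-6 cols 4-6 -> outside (col miss)
  C: rows 4-5 cols 7-8 z=1 -> covers; best now C (z=1)
  D: rows 4-8 cols 7-8 z=4 -> covers; best now C (z=1)
  E: rows 9-10 cols 7-8 -> outside (row miss)
Winner: C at z=1

Answer: C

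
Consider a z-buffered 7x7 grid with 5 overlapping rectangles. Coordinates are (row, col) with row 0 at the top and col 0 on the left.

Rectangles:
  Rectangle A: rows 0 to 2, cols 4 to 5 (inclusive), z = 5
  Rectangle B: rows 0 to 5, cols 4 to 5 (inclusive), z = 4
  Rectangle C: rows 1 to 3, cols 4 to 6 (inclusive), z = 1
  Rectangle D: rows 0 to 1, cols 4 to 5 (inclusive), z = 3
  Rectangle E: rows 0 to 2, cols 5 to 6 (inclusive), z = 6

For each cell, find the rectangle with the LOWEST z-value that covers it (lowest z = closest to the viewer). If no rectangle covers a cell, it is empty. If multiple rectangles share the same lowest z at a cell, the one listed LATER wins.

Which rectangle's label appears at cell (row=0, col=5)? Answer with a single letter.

Answer: D

Derivation:
Check cell (0,5):
  A: rows 0-2 cols 4-5 z=5 -> covers; best now A (z=5)
  B: rows 0-5 cols 4-5 z=4 -> covers; best now B (z=4)
  C: rows 1-3 cols 4-6 -> outside (row miss)
  D: rows 0-1 cols 4-5 z=3 -> covers; best now D (z=3)
  E: rows 0-2 cols 5-6 z=6 -> covers; best now D (z=3)
Winner: D at z=3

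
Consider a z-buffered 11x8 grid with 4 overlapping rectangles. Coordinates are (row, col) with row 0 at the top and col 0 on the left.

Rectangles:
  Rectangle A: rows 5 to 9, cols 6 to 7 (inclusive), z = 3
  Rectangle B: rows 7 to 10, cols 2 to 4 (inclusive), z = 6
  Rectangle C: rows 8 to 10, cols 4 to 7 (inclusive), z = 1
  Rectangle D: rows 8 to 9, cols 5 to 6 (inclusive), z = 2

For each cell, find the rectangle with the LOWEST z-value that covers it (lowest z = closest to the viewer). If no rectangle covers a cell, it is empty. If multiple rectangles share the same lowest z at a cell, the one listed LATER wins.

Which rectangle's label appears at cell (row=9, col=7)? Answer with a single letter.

Check cell (9,7):
  A: rows 5-9 cols 6-7 z=3 -> covers; best now A (z=3)
  B: rows 7-10 cols 2-4 -> outside (col miss)
  C: rows 8-10 cols 4-7 z=1 -> covers; best now C (z=1)
  D: rows 8-9 cols 5-6 -> outside (col miss)
Winner: C at z=1

Answer: C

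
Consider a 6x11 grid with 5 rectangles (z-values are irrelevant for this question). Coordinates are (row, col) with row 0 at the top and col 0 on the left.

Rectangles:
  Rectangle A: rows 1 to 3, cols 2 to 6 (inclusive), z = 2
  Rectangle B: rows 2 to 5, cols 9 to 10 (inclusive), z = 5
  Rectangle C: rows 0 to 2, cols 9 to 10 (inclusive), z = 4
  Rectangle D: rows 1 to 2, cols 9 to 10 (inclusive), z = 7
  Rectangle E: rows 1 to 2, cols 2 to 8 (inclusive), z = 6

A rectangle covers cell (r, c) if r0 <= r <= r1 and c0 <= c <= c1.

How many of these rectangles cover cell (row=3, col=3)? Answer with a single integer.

Check cell (3,3):
  A: rows 1-3 cols 2-6 -> covers
  B: rows 2-5 cols 9-10 -> outside (col miss)
  C: rows 0-2 cols 9-10 -> outside (row miss)
  D: rows 1-2 cols 9-10 -> outside (row miss)
  E: rows 1-2 cols 2-8 -> outside (row miss)
Count covering = 1

Answer: 1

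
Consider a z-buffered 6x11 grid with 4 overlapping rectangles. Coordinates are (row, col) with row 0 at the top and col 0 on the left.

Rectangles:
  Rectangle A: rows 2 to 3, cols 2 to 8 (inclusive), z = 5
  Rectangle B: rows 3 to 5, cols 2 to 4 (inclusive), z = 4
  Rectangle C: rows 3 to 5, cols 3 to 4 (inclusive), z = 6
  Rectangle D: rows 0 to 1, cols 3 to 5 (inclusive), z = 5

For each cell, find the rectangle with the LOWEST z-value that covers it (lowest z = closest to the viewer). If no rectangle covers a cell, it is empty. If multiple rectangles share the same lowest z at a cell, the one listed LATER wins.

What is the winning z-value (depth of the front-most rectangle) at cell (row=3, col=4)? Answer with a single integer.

Check cell (3,4):
  A: rows 2-3 cols 2-8 z=5 -> covers; best now A (z=5)
  B: rows 3-5 cols 2-4 z=4 -> covers; best now B (z=4)
  C: rows 3-5 cols 3-4 z=6 -> covers; best now B (z=4)
  D: rows 0-1 cols 3-5 -> outside (row miss)
Winner: B at z=4

Answer: 4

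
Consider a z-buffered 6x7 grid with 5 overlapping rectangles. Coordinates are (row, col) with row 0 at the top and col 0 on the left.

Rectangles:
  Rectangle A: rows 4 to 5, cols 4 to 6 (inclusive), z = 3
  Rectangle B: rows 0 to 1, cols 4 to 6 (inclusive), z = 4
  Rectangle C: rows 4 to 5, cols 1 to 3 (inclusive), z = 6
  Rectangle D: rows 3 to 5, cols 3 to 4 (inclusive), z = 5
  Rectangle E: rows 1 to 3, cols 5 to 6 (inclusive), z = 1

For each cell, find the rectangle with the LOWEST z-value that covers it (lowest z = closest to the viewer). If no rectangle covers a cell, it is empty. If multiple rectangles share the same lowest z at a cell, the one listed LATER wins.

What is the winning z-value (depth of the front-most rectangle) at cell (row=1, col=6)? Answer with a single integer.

Answer: 1

Derivation:
Check cell (1,6):
  A: rows 4-5 cols 4-6 -> outside (row miss)
  B: rows 0-1 cols 4-6 z=4 -> covers; best now B (z=4)
  C: rows 4-5 cols 1-3 -> outside (row miss)
  D: rows 3-5 cols 3-4 -> outside (row miss)
  E: rows 1-3 cols 5-6 z=1 -> covers; best now E (z=1)
Winner: E at z=1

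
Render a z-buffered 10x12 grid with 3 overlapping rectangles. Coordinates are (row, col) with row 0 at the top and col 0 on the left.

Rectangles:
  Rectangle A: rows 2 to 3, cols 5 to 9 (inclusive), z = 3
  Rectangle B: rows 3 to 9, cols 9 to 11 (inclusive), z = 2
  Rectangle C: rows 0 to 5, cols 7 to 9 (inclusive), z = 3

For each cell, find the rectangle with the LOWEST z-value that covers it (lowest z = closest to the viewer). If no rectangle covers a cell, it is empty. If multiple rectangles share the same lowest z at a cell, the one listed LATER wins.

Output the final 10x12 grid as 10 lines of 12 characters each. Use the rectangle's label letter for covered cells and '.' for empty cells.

.......CCC..
.......CCC..
.....AACCC..
.....AACCBBB
.......CCBBB
.......CCBBB
.........BBB
.........BBB
.........BBB
.........BBB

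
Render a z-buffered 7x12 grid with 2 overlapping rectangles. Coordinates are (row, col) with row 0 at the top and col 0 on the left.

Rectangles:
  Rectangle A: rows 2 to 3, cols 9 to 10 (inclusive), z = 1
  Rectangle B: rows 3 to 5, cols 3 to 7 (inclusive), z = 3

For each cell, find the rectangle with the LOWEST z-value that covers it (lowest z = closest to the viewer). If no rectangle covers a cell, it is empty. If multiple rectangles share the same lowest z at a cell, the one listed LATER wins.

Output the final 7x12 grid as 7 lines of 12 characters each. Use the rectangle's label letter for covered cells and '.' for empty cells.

............
............
.........AA.
...BBBBB.AA.
...BBBBB....
...BBBBB....
............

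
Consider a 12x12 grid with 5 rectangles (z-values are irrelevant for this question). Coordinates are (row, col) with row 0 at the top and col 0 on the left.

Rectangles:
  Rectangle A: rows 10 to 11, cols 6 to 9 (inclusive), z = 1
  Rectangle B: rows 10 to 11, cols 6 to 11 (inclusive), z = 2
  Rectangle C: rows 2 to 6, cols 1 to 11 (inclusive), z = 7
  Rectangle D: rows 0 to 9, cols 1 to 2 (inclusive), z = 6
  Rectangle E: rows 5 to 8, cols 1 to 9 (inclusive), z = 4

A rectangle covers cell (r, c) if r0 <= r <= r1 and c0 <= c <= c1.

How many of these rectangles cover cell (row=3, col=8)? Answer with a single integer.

Answer: 1

Derivation:
Check cell (3,8):
  A: rows 10-11 cols 6-9 -> outside (row miss)
  B: rows 10-11 cols 6-11 -> outside (row miss)
  C: rows 2-6 cols 1-11 -> covers
  D: rows 0-9 cols 1-2 -> outside (col miss)
  E: rows 5-8 cols 1-9 -> outside (row miss)
Count covering = 1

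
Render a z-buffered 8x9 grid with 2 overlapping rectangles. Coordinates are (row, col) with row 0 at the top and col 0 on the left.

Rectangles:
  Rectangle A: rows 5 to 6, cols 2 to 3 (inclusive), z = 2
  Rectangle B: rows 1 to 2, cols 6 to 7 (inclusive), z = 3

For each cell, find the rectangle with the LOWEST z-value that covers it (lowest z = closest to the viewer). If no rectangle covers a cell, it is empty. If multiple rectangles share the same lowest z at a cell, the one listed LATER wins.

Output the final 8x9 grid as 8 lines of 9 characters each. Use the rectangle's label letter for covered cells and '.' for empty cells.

.........
......BB.
......BB.
.........
.........
..AA.....
..AA.....
.........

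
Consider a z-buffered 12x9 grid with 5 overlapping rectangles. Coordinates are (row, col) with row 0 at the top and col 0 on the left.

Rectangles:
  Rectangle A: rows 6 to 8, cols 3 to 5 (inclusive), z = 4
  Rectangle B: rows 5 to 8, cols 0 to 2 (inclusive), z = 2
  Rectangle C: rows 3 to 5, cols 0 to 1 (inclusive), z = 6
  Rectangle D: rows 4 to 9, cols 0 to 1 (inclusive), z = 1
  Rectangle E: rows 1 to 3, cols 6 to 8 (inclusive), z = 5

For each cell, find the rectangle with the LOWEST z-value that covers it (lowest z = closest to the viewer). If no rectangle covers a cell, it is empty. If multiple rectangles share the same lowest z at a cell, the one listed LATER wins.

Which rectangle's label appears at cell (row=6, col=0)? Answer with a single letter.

Check cell (6,0):
  A: rows 6-8 cols 3-5 -> outside (col miss)
  B: rows 5-8 cols 0-2 z=2 -> covers; best now B (z=2)
  C: rows 3-5 cols 0-1 -> outside (row miss)
  D: rows 4-9 cols 0-1 z=1 -> covers; best now D (z=1)
  E: rows 1-3 cols 6-8 -> outside (row miss)
Winner: D at z=1

Answer: D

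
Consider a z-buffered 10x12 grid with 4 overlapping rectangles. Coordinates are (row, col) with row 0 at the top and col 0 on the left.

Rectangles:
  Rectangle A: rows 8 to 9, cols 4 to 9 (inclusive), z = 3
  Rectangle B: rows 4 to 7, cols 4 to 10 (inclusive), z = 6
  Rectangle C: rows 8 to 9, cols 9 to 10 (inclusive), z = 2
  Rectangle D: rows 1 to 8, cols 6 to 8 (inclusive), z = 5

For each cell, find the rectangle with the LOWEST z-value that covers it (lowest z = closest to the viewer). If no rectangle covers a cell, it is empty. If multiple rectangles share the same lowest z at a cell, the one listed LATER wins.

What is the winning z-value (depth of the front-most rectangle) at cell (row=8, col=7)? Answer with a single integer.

Check cell (8,7):
  A: rows 8-9 cols 4-9 z=3 -> covers; best now A (z=3)
  B: rows 4-7 cols 4-10 -> outside (row miss)
  C: rows 8-9 cols 9-10 -> outside (col miss)
  D: rows 1-8 cols 6-8 z=5 -> covers; best now A (z=3)
Winner: A at z=3

Answer: 3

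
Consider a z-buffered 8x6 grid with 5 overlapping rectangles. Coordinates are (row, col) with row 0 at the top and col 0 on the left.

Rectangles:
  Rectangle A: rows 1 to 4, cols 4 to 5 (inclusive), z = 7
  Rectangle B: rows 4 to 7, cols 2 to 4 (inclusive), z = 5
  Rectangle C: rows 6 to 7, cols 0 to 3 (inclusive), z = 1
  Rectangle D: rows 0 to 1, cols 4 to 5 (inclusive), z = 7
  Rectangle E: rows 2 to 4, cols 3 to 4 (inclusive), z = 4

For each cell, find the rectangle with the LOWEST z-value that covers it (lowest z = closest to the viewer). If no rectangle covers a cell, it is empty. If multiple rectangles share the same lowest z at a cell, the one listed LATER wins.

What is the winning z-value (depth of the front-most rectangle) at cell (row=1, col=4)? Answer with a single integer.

Check cell (1,4):
  A: rows 1-4 cols 4-5 z=7 -> covers; best now A (z=7)
  B: rows 4-7 cols 2-4 -> outside (row miss)
  C: rows 6-7 cols 0-3 -> outside (row miss)
  D: rows 0-1 cols 4-5 z=7 -> covers; best now D (z=7)
  E: rows 2-4 cols 3-4 -> outside (row miss)
Winner: D at z=7

Answer: 7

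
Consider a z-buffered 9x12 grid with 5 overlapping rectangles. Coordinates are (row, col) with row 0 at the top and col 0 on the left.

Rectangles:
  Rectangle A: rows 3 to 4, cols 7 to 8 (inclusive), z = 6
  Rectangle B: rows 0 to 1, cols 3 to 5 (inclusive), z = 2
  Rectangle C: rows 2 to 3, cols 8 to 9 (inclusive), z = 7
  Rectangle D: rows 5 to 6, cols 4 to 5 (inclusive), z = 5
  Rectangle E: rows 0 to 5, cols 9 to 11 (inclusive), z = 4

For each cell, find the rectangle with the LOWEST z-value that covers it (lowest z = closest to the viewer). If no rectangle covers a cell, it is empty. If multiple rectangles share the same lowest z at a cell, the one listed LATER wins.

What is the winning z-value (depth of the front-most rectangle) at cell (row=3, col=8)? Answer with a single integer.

Check cell (3,8):
  A: rows 3-4 cols 7-8 z=6 -> covers; best now A (z=6)
  B: rows 0-1 cols 3-5 -> outside (row miss)
  C: rows 2-3 cols 8-9 z=7 -> covers; best now A (z=6)
  D: rows 5-6 cols 4-5 -> outside (row miss)
  E: rows 0-5 cols 9-11 -> outside (col miss)
Winner: A at z=6

Answer: 6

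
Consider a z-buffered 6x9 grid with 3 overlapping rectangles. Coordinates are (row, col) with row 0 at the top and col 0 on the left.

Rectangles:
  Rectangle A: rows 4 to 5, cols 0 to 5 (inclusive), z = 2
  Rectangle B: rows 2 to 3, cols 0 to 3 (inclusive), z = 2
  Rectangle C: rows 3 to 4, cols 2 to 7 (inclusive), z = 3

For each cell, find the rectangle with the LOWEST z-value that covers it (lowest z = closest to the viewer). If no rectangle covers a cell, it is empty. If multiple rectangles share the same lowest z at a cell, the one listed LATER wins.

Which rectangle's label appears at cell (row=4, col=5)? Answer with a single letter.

Check cell (4,5):
  A: rows 4-5 cols 0-5 z=2 -> covers; best now A (z=2)
  B: rows 2-3 cols 0-3 -> outside (row miss)
  C: rows 3-4 cols 2-7 z=3 -> covers; best now A (z=2)
Winner: A at z=2

Answer: A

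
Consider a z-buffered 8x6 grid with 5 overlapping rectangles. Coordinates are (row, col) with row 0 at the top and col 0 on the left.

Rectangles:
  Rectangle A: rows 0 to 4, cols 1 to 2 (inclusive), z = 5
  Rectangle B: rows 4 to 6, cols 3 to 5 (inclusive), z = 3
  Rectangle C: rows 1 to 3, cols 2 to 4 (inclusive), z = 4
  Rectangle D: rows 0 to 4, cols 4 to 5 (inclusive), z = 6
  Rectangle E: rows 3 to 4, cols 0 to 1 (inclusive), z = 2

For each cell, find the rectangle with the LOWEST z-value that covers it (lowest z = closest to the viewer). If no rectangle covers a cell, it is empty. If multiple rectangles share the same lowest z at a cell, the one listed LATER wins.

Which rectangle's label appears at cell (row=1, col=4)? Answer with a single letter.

Check cell (1,4):
  A: rows 0-4 cols 1-2 -> outside (col miss)
  B: rows 4-6 cols 3-5 -> outside (row miss)
  C: rows 1-3 cols 2-4 z=4 -> covers; best now C (z=4)
  D: rows 0-4 cols 4-5 z=6 -> covers; best now C (z=4)
  E: rows 3-4 cols 0-1 -> outside (row miss)
Winner: C at z=4

Answer: C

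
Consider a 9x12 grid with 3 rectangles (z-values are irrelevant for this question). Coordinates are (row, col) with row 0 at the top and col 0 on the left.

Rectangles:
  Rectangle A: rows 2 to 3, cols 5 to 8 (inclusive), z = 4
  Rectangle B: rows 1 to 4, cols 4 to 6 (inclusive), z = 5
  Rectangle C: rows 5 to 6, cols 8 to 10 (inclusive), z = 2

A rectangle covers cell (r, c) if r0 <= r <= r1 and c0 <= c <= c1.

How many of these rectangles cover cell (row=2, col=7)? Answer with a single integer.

Answer: 1

Derivation:
Check cell (2,7):
  A: rows 2-3 cols 5-8 -> covers
  B: rows 1-4 cols 4-6 -> outside (col miss)
  C: rows 5-6 cols 8-10 -> outside (row miss)
Count covering = 1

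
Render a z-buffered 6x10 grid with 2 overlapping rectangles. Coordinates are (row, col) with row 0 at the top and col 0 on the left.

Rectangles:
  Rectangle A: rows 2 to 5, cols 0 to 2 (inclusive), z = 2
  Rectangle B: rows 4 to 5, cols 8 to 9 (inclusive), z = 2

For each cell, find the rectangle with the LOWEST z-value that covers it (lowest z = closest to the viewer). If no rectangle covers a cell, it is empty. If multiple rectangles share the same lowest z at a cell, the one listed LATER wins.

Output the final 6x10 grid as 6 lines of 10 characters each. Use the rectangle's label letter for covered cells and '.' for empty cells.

..........
..........
AAA.......
AAA.......
AAA.....BB
AAA.....BB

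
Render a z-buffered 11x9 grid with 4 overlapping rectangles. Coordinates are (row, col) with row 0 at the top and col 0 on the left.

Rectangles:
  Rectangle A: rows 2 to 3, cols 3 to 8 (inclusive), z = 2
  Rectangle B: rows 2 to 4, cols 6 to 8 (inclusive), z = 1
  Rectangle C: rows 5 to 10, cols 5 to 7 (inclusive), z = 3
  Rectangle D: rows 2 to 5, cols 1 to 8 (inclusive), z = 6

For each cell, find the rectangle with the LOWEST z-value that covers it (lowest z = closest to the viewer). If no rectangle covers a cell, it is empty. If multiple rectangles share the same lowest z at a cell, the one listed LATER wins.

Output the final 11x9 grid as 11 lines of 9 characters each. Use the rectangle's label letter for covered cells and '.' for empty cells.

.........
.........
.DDAAABBB
.DDAAABBB
.DDDDDBBB
.DDDDCCCD
.....CCC.
.....CCC.
.....CCC.
.....CCC.
.....CCC.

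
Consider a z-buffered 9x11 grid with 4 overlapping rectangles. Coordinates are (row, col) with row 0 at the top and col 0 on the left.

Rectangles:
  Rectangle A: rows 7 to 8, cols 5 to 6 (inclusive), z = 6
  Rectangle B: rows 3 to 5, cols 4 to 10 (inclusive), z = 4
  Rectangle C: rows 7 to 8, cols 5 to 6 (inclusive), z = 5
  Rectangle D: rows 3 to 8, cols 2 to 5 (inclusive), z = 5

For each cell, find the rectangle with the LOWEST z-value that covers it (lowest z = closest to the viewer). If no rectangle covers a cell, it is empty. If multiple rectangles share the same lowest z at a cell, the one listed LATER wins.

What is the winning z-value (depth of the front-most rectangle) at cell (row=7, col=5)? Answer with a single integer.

Answer: 5

Derivation:
Check cell (7,5):
  A: rows 7-8 cols 5-6 z=6 -> covers; best now A (z=6)
  B: rows 3-5 cols 4-10 -> outside (row miss)
  C: rows 7-8 cols 5-6 z=5 -> covers; best now C (z=5)
  D: rows 3-8 cols 2-5 z=5 -> covers; best now D (z=5)
Winner: D at z=5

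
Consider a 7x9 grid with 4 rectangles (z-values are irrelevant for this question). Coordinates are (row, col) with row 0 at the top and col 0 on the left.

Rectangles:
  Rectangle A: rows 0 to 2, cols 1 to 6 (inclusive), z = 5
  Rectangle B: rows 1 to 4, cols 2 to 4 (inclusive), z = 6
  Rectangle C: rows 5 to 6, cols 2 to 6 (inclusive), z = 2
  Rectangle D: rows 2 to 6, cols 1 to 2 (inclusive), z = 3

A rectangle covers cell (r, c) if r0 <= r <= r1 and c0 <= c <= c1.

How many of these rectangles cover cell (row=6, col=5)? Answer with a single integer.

Answer: 1

Derivation:
Check cell (6,5):
  A: rows 0-2 cols 1-6 -> outside (row miss)
  B: rows 1-4 cols 2-4 -> outside (row miss)
  C: rows 5-6 cols 2-6 -> covers
  D: rows 2-6 cols 1-2 -> outside (col miss)
Count covering = 1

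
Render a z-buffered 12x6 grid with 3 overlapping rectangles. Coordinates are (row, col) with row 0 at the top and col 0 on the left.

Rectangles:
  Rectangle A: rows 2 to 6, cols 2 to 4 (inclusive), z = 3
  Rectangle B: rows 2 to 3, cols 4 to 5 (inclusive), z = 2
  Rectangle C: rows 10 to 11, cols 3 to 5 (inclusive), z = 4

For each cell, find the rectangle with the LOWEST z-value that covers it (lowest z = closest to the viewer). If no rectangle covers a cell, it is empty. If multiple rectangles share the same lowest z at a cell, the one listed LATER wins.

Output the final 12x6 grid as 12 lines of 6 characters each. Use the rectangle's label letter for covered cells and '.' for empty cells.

......
......
..AABB
..AABB
..AAA.
..AAA.
..AAA.
......
......
......
...CCC
...CCC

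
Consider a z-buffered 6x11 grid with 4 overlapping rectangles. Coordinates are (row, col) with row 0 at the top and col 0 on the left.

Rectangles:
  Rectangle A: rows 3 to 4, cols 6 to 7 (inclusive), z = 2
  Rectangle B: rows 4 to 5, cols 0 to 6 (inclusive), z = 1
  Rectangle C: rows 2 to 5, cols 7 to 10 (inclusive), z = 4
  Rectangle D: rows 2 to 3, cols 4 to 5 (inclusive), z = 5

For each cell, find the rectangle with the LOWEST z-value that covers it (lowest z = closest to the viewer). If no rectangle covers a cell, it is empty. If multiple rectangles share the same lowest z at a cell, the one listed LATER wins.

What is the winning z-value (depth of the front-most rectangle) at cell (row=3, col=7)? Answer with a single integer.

Answer: 2

Derivation:
Check cell (3,7):
  A: rows 3-4 cols 6-7 z=2 -> covers; best now A (z=2)
  B: rows 4-5 cols 0-6 -> outside (row miss)
  C: rows 2-5 cols 7-10 z=4 -> covers; best now A (z=2)
  D: rows 2-3 cols 4-5 -> outside (col miss)
Winner: A at z=2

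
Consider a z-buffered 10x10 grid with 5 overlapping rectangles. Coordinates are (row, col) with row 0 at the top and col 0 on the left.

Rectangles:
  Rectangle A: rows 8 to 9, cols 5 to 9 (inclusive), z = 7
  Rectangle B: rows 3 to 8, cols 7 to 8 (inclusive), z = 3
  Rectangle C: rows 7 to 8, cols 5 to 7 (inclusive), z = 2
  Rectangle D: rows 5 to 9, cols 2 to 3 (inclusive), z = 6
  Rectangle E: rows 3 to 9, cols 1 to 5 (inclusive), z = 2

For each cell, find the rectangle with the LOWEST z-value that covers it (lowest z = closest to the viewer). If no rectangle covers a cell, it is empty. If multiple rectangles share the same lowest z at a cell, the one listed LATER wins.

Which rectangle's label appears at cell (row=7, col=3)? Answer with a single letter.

Check cell (7,3):
  A: rows 8-9 cols 5-9 -> outside (row miss)
  B: rows 3-8 cols 7-8 -> outside (col miss)
  C: rows 7-8 cols 5-7 -> outside (col miss)
  D: rows 5-9 cols 2-3 z=6 -> covers; best now D (z=6)
  E: rows 3-9 cols 1-5 z=2 -> covers; best now E (z=2)
Winner: E at z=2

Answer: E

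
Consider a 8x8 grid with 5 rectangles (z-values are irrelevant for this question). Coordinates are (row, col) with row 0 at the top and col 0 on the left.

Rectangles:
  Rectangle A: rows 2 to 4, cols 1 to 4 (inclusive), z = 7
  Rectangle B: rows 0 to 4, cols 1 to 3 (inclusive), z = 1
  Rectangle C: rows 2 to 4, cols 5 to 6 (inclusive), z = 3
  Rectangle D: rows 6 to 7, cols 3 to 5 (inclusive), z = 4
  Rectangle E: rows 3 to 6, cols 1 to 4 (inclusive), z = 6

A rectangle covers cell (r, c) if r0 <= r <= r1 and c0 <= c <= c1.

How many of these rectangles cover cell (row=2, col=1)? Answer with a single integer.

Answer: 2

Derivation:
Check cell (2,1):
  A: rows 2-4 cols 1-4 -> covers
  B: rows 0-4 cols 1-3 -> covers
  C: rows 2-4 cols 5-6 -> outside (col miss)
  D: rows 6-7 cols 3-5 -> outside (row miss)
  E: rows 3-6 cols 1-4 -> outside (row miss)
Count covering = 2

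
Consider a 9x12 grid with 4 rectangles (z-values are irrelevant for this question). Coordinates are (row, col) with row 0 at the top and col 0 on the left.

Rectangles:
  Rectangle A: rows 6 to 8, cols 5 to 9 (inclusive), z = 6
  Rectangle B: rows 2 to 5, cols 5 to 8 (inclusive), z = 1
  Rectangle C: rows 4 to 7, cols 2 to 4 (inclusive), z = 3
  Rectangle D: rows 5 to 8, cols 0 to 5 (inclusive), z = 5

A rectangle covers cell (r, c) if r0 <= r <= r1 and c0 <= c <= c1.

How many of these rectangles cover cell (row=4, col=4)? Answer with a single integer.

Check cell (4,4):
  A: rows 6-8 cols 5-9 -> outside (row miss)
  B: rows 2-5 cols 5-8 -> outside (col miss)
  C: rows 4-7 cols 2-4 -> covers
  D: rows 5-8 cols 0-5 -> outside (row miss)
Count covering = 1

Answer: 1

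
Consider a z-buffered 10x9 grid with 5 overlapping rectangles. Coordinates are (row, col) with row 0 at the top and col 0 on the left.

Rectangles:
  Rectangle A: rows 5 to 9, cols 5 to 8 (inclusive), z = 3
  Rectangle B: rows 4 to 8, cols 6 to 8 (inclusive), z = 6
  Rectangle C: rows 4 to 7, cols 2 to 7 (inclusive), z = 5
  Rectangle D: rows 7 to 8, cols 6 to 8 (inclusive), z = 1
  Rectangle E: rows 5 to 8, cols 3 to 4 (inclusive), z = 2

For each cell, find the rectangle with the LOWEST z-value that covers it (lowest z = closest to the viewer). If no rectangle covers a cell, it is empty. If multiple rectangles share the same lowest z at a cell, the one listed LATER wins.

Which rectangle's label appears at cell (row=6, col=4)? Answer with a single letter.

Answer: E

Derivation:
Check cell (6,4):
  A: rows 5-9 cols 5-8 -> outside (col miss)
  B: rows 4-8 cols 6-8 -> outside (col miss)
  C: rows 4-7 cols 2-7 z=5 -> covers; best now C (z=5)
  D: rows 7-8 cols 6-8 -> outside (row miss)
  E: rows 5-8 cols 3-4 z=2 -> covers; best now E (z=2)
Winner: E at z=2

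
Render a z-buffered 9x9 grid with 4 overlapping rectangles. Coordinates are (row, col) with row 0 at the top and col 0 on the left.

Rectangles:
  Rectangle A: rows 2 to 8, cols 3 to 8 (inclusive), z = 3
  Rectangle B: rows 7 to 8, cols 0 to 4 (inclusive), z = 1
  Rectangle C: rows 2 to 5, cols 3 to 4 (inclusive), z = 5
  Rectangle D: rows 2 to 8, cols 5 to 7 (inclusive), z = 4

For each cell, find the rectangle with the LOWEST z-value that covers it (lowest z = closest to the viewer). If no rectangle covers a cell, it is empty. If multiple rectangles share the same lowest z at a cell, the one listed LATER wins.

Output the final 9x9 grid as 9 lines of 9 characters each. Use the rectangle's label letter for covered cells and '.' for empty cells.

.........
.........
...AAAAAA
...AAAAAA
...AAAAAA
...AAAAAA
...AAAAAA
BBBBBAAAA
BBBBBAAAA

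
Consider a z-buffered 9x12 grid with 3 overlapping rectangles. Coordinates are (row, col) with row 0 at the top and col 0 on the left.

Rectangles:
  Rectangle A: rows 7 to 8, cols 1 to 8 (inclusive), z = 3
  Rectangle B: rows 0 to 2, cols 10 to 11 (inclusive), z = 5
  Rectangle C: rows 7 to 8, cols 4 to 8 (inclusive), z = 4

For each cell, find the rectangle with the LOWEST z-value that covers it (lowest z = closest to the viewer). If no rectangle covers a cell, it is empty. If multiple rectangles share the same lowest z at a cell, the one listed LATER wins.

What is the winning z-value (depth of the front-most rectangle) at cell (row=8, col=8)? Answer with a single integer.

Answer: 3

Derivation:
Check cell (8,8):
  A: rows 7-8 cols 1-8 z=3 -> covers; best now A (z=3)
  B: rows 0-2 cols 10-11 -> outside (row miss)
  C: rows 7-8 cols 4-8 z=4 -> covers; best now A (z=3)
Winner: A at z=3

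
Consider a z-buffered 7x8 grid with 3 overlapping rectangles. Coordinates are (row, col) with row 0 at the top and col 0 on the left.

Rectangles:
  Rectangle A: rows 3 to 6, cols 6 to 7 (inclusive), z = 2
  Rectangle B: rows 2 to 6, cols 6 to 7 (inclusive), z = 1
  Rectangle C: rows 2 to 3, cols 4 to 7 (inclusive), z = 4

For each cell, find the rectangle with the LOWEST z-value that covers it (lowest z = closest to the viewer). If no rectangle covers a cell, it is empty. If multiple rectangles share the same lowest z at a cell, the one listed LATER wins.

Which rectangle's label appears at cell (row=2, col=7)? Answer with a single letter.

Answer: B

Derivation:
Check cell (2,7):
  A: rows 3-6 cols 6-7 -> outside (row miss)
  B: rows 2-6 cols 6-7 z=1 -> covers; best now B (z=1)
  C: rows 2-3 cols 4-7 z=4 -> covers; best now B (z=1)
Winner: B at z=1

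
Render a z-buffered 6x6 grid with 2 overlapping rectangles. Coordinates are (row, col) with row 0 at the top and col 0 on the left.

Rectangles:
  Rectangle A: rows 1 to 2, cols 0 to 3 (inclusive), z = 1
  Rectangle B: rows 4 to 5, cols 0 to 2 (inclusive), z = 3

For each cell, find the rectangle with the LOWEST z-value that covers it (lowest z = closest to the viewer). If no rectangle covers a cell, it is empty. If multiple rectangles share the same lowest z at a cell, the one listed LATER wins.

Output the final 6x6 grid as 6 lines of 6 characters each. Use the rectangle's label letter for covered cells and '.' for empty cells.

......
AAAA..
AAAA..
......
BBB...
BBB...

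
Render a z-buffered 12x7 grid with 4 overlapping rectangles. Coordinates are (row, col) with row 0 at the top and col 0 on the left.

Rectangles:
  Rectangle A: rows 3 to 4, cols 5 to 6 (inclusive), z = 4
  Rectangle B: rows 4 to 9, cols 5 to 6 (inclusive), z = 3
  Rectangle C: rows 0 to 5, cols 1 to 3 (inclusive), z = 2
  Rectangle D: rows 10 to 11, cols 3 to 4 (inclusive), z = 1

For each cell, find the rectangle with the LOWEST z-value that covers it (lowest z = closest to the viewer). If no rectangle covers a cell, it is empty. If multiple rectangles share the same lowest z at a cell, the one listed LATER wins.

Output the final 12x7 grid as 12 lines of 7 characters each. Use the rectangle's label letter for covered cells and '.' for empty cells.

.CCC...
.CCC...
.CCC...
.CCC.AA
.CCC.BB
.CCC.BB
.....BB
.....BB
.....BB
.....BB
...DD..
...DD..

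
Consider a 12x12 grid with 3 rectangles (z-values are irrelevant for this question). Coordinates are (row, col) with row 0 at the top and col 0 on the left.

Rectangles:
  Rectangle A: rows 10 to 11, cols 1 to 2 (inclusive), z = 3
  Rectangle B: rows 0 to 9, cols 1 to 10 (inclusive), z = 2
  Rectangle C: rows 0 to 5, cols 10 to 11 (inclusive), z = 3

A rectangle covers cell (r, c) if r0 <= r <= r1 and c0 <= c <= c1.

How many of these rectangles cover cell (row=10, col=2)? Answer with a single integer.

Check cell (10,2):
  A: rows 10-11 cols 1-2 -> covers
  B: rows 0-9 cols 1-10 -> outside (row miss)
  C: rows 0-5 cols 10-11 -> outside (row miss)
Count covering = 1

Answer: 1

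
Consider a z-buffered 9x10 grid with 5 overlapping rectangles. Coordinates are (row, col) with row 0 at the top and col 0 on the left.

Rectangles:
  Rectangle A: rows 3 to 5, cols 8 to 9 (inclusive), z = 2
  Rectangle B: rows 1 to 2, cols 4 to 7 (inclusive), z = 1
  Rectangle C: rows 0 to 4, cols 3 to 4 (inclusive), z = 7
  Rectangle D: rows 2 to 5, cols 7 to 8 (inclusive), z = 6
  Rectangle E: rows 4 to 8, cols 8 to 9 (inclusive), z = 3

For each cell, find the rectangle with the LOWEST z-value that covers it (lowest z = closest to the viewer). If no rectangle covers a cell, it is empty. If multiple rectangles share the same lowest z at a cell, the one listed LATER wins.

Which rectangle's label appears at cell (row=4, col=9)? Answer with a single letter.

Check cell (4,9):
  A: rows 3-5 cols 8-9 z=2 -> covers; best now A (z=2)
  B: rows 1-2 cols 4-7 -> outside (row miss)
  C: rows 0-4 cols 3-4 -> outside (col miss)
  D: rows 2-5 cols 7-8 -> outside (col miss)
  E: rows 4-8 cols 8-9 z=3 -> covers; best now A (z=2)
Winner: A at z=2

Answer: A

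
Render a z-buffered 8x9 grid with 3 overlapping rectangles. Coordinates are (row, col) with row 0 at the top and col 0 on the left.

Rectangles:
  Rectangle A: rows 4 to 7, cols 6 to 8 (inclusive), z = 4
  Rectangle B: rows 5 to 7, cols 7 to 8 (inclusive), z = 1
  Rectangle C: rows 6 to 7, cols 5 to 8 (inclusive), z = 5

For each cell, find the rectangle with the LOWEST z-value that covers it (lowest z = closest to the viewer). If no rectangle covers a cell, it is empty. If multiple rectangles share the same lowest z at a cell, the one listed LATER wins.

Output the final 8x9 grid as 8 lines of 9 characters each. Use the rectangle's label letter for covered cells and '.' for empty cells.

.........
.........
.........
.........
......AAA
......ABB
.....CABB
.....CABB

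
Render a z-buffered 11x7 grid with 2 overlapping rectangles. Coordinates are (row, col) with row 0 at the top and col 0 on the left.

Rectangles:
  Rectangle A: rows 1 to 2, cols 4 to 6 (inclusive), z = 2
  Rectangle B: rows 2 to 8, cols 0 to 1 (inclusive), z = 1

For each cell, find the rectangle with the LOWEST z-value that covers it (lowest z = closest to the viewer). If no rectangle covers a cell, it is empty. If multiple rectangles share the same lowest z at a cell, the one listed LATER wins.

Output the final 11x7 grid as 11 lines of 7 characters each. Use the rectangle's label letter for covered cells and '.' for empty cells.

.......
....AAA
BB..AAA
BB.....
BB.....
BB.....
BB.....
BB.....
BB.....
.......
.......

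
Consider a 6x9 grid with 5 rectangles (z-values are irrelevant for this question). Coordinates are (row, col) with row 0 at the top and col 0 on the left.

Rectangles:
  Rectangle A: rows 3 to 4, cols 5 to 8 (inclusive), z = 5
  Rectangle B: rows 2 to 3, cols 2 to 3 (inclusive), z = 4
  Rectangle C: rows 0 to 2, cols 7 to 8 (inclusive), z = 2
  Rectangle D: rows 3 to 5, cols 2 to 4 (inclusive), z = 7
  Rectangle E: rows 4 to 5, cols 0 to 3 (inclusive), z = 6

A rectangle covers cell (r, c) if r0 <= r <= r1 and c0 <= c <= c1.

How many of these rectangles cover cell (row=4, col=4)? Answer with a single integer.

Check cell (4,4):
  A: rows 3-4 cols 5-8 -> outside (col miss)
  B: rows 2-3 cols 2-3 -> outside (row miss)
  C: rows 0-2 cols 7-8 -> outside (row miss)
  D: rows 3-5 cols 2-4 -> covers
  E: rows 4-5 cols 0-3 -> outside (col miss)
Count covering = 1

Answer: 1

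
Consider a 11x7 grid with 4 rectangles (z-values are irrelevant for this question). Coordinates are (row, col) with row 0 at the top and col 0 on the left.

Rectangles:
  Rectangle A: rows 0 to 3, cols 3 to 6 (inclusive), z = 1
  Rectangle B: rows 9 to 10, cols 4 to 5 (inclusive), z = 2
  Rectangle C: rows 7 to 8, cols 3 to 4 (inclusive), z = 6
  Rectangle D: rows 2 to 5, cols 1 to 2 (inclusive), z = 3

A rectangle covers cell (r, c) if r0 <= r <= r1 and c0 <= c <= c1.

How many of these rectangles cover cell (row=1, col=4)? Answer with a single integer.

Check cell (1,4):
  A: rows 0-3 cols 3-6 -> covers
  B: rows 9-10 cols 4-5 -> outside (row miss)
  C: rows 7-8 cols 3-4 -> outside (row miss)
  D: rows 2-5 cols 1-2 -> outside (row miss)
Count covering = 1

Answer: 1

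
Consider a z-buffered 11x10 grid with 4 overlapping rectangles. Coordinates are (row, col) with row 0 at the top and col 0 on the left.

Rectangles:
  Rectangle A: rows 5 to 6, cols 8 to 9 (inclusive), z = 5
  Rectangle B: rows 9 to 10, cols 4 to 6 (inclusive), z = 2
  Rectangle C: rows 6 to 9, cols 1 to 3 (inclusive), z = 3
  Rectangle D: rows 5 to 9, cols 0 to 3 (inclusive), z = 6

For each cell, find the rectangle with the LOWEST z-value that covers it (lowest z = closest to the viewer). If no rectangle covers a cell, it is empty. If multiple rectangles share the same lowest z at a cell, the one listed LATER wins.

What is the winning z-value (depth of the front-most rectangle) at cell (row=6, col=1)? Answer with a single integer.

Answer: 3

Derivation:
Check cell (6,1):
  A: rows 5-6 cols 8-9 -> outside (col miss)
  B: rows 9-10 cols 4-6 -> outside (row miss)
  C: rows 6-9 cols 1-3 z=3 -> covers; best now C (z=3)
  D: rows 5-9 cols 0-3 z=6 -> covers; best now C (z=3)
Winner: C at z=3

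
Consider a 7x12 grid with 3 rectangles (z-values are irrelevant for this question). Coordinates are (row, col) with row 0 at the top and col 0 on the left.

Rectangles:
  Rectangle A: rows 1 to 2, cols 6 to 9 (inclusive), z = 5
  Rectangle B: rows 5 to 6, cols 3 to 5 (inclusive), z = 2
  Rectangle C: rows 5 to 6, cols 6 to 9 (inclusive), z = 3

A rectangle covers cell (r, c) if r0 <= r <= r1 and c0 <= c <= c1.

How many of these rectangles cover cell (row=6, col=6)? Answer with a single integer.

Check cell (6,6):
  A: rows 1-2 cols 6-9 -> outside (row miss)
  B: rows 5-6 cols 3-5 -> outside (col miss)
  C: rows 5-6 cols 6-9 -> covers
Count covering = 1

Answer: 1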